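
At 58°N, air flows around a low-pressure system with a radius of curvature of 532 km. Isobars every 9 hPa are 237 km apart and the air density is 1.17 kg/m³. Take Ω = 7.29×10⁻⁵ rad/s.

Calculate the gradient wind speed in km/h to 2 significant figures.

Coriolis parameter at 58°N:
f = 2Ω sin φ = 2 × 7.29×10⁻⁵ × sin 58° = 1.24×10⁻⁴ s⁻¹
Pressure gradient: |∂P/∂n| = 900 Pa / 237000 m = 3.80×10⁻³ Pa/m
Geostrophic speed: V_g = |∂P/∂n|/(fρ) = 3.80×10⁻³/(1.24×10⁻⁴ × 1.17) = 26.3 m/s
Around a low, centrifugal force acts outward with Coriolis, so pressure-gradient force balances both:
(1/ρ)|∂P/∂n| = fV + V²/R  →  V² + fR·V − fR·V_g = 0
With fR = 1.24×10⁻⁴ × 532×10³ m = 65.8 m/s:
V = [−fR + √((fR)² + 4 fR V_g)]/2 = [−65.8 + √(65.8² + 4×65.8×26.3)]/2 = 20.1 m/s
Subgeostrophic (V < V_g = 26.3 m/s), as expected around a low.
Converting: 20.1 m/s × 3.6 = 72 km/h

72 km/h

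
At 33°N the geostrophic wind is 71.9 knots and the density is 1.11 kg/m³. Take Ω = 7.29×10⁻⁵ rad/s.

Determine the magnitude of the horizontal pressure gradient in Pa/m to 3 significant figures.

Coriolis parameter at 33°N:
f = 2Ω sin φ = 2 × 7.29×10⁻⁵ × sin 33° = 7.94×10⁻⁵ s⁻¹
Wind speed in SI: 71.9 knots = 37.0 m/s
Geostrophic balance rearranged: |∂P/∂n| = f ρ V_g
|∂P/∂n| = 7.94×10⁻⁵ × 1.11 × 37.0 = 3.26×10⁻³ Pa/m

3.26×10⁻³ Pa/m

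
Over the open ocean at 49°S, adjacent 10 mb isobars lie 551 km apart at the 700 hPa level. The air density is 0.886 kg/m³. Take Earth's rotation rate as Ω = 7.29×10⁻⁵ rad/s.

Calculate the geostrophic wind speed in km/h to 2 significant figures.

Coriolis parameter at 49°S:
f = 2Ω sin φ = 2 × 7.29×10⁻⁵ × sin 49° = 1.10×10⁻⁴ s⁻¹
Pressure gradient: |∂P/∂n| = 1000 Pa / 551000 m = 1.81×10⁻³ Pa/m
Geostrophic balance (pressure-gradient force = Coriolis force):
V_g = (1/(fρ)) |∂P/∂n| = 1.81×10⁻³ / (1.10×10⁻⁴ × 0.886) = 18.6 m/s
Converting: 18.6 m/s × 3.6 = 67 km/h

67 km/h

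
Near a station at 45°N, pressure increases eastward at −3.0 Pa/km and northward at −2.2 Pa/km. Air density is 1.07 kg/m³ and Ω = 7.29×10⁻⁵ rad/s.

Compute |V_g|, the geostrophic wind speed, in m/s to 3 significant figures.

Coriolis parameter at 45°N:
f = 2Ω sin φ = 2 × 7.29×10⁻⁵ × sin 45° = 1.03×10⁻⁴ s⁻¹
Component geostrophic relations (x east, y north):
u_g = −(1/(fρ)) ∂P/∂y,  v_g = (1/(fρ)) ∂P/∂x
u_g = −(−2.2×10⁻³)/(1.03×10⁻⁴ × 1.07) = 19.9 m/s;  v_g = (−3.0×10⁻³)/(1.03×10⁻⁴ × 1.07) = −27.2 m/s
|V_g| = √(u_g² + v_g²) = 33.7 m/s

33.7 m/s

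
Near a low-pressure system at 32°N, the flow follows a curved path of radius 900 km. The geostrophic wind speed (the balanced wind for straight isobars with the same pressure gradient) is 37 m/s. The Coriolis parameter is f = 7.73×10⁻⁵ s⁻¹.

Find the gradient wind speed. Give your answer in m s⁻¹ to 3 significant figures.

26.7 m s⁻¹

Around a low, centrifugal force acts outward with Coriolis, so pressure-gradient force balances both:
(1/ρ)|∂P/∂n| = fV + V²/R  →  V² + fR·V − fR·V_g = 0
With fR = 7.73×10⁻⁵ × 900×10³ m = 69.6 m/s:
V = [−fR + √((fR)² + 4 fR V_g)]/2 = [−69.6 + √(69.6² + 4×69.6×37)]/2 = 26.7 m/s
Subgeostrophic (V < V_g = 37 m/s), as expected around a low.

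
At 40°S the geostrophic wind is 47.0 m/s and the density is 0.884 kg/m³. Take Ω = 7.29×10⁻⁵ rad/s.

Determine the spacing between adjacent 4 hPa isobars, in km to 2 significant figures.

Coriolis parameter at 40°S:
f = 2Ω sin φ = 2 × 7.29×10⁻⁵ × sin 40° = 9.37×10⁻⁵ s⁻¹
Geostrophic balance rearranged: |∂P/∂n| = f ρ V_g
|∂P/∂n| = 9.37×10⁻⁵ × 0.884 × 47.0 = 3.89×10⁻³ Pa/m
Isobar spacing: Δn = ΔP/|∂P/∂n| = 400 Pa / 3.89×10⁻³ Pa/m = 102727 m ≈ 100 km

100 km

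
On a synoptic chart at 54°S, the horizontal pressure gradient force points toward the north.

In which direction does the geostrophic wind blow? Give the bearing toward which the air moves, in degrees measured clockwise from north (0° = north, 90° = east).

270°

The pressure-gradient force points toward the north (bearing 000°).
Geostrophic balance: in the Southern Hemisphere the Coriolis force deflects motion to the left, so the geostrophic wind blows 90° to the left of the pressure-gradient force (low pressure on the right).
Rotating 000° by 90° counterclockwise gives 270° — the wind blows toward the west.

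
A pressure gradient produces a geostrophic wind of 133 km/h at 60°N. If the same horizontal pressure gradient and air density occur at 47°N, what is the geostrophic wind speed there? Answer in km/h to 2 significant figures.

With the same pressure gradient and density, V_g ∝ 1/f ∝ 1/sin φ.
V₂ = V₁ · sin φ₁ / sin φ₂ = 133 × sin 60° / sin 47°
V₂ = 133 × 0.8660/0.7314 = 160 km/h

160 km/h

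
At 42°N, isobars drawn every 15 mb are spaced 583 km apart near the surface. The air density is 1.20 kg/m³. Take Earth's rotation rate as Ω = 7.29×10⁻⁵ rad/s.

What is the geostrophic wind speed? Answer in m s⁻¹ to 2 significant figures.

Coriolis parameter at 42°N:
f = 2Ω sin φ = 2 × 7.29×10⁻⁵ × sin 42° = 9.76×10⁻⁵ s⁻¹
Pressure gradient: |∂P/∂n| = 1500 Pa / 583000 m = 2.57×10⁻³ Pa/m
Geostrophic balance (pressure-gradient force = Coriolis force):
V_g = (1/(fρ)) |∂P/∂n| = 2.57×10⁻³ / (9.76×10⁻⁵ × 1.20) = 22.0 m/s

22 m s⁻¹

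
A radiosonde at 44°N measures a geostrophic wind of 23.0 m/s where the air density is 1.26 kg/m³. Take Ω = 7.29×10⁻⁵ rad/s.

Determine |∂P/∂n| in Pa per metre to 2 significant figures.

2.9×10⁻³ Pa/m

Coriolis parameter at 44°N:
f = 2Ω sin φ = 2 × 7.29×10⁻⁵ × sin 44° = 1.01×10⁻⁴ s⁻¹
Geostrophic balance rearranged: |∂P/∂n| = f ρ V_g
|∂P/∂n| = 1.01×10⁻⁴ × 1.26 × 23.0 = 2.94×10⁻³ Pa/m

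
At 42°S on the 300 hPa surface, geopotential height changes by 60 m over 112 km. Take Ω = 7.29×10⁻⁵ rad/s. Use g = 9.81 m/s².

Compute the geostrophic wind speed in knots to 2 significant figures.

100 knots

Coriolis parameter at 42°S:
f = 2Ω sin φ = 2 × 7.29×10⁻⁵ × sin 42° = 9.76×10⁻⁵ s⁻¹
Height gradient: |∂Z/∂n| = 60 m / 112000 m = 5.36×10⁻⁴
On a pressure surface, geostrophic balance gives V_g = (g/f)|∂Z/∂n|:
V_g = 9.81 × 5.36×10⁻⁴ / 9.76×10⁻⁵ = 53.9 m/s
Converting: 53.9 m/s × 1.944 = 100 knots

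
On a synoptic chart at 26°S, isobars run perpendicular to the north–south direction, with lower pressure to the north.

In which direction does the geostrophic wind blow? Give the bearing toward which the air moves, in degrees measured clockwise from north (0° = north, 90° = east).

The pressure-gradient force points toward the north (bearing 000°).
Geostrophic balance: in the Southern Hemisphere the Coriolis force deflects motion to the left, so the geostrophic wind blows 90° to the left of the pressure-gradient force (low pressure on the right).
Rotating 000° by 90° counterclockwise gives 270° — the wind blows toward the west.

270°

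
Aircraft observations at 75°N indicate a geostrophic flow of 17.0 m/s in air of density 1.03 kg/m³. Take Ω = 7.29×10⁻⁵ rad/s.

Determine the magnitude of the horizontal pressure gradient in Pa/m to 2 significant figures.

2.5×10⁻³ Pa/m

Coriolis parameter at 75°N:
f = 2Ω sin φ = 2 × 7.29×10⁻⁵ × sin 75° = 1.41×10⁻⁴ s⁻¹
Geostrophic balance rearranged: |∂P/∂n| = f ρ V_g
|∂P/∂n| = 1.41×10⁻⁴ × 1.03 × 17.0 = 2.47×10⁻³ Pa/m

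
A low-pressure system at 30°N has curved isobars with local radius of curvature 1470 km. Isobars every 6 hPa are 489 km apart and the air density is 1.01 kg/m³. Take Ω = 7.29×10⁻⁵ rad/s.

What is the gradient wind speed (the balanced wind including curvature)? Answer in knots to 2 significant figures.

Coriolis parameter at 30°N:
f = 2Ω sin φ = 2 × 7.29×10⁻⁵ × sin 30° = 7.29×10⁻⁵ s⁻¹
Pressure gradient: |∂P/∂n| = 600 Pa / 489000 m = 1.23×10⁻³ Pa/m
Geostrophic speed: V_g = |∂P/∂n|/(fρ) = 1.23×10⁻³/(7.29×10⁻⁵ × 1.01) = 16.7 m/s
Around a low, centrifugal force acts outward with Coriolis, so pressure-gradient force balances both:
(1/ρ)|∂P/∂n| = fV + V²/R  →  V² + fR·V − fR·V_g = 0
With fR = 7.29×10⁻⁵ × 1470×10³ m = 107 m/s:
V = [−fR + √((fR)² + 4 fR V_g)]/2 = [−107 + √(107² + 4×107×16.7)]/2 = 14.7 m/s
Subgeostrophic (V < V_g = 16.7 m/s), as expected around a low.
Converting: 14.7 m/s × 1.944 = 28 knots

28 knots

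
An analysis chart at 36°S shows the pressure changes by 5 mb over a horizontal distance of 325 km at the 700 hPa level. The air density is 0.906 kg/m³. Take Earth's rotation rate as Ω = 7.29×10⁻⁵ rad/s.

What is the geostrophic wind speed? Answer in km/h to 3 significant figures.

71.3 km/h

Coriolis parameter at 36°S:
f = 2Ω sin φ = 2 × 7.29×10⁻⁵ × sin 36° = 8.57×10⁻⁵ s⁻¹
Pressure gradient: |∂P/∂n| = 500 Pa / 325000 m = 1.54×10⁻³ Pa/m
Geostrophic balance (pressure-gradient force = Coriolis force):
V_g = (1/(fρ)) |∂P/∂n| = 1.54×10⁻³ / (8.57×10⁻⁵ × 0.906) = 19.8 m/s
Converting: 19.8 m/s × 3.6 = 71.3 km/h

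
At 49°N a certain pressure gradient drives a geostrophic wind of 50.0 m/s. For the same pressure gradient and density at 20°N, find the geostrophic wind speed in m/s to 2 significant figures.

110 m/s

With the same pressure gradient and density, V_g ∝ 1/f ∝ 1/sin φ.
V₂ = V₁ · sin φ₁ / sin φ₂ = 50.0 × sin 49° / sin 20°
V₂ = 50.0 × 0.7547/0.3420 = 110 m/s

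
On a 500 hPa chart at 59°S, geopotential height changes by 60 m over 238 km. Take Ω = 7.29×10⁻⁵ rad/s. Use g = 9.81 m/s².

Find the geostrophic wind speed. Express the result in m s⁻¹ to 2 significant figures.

20 m s⁻¹

Coriolis parameter at 59°S:
f = 2Ω sin φ = 2 × 7.29×10⁻⁵ × sin 59° = 1.25×10⁻⁴ s⁻¹
Height gradient: |∂Z/∂n| = 60 m / 238000 m = 2.52×10⁻⁴
On a pressure surface, geostrophic balance gives V_g = (g/f)|∂Z/∂n|:
V_g = 9.81 × 2.52×10⁻⁴ / 1.25×10⁻⁴ = 19.8 m/s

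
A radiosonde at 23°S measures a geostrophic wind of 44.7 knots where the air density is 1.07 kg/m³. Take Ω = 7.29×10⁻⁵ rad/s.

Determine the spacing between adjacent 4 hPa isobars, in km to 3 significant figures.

Coriolis parameter at 23°S:
f = 2Ω sin φ = 2 × 7.29×10⁻⁵ × sin 23° = 5.70×10⁻⁵ s⁻¹
Wind speed in SI: 44.7 knots = 23.0 m/s
Geostrophic balance rearranged: |∂P/∂n| = f ρ V_g
|∂P/∂n| = 5.70×10⁻⁵ × 1.07 × 23.0 = 1.40×10⁻³ Pa/m
Isobar spacing: Δn = ΔP/|∂P/∂n| = 400 Pa / 1.40×10⁻³ Pa/m = 285361 m ≈ 285 km

285 km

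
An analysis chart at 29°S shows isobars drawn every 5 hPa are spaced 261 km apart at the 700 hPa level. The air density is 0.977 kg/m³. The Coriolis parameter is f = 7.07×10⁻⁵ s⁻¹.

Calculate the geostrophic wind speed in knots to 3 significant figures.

Pressure gradient: |∂P/∂n| = 500 Pa / 261000 m = 1.92×10⁻³ Pa/m
Geostrophic balance (pressure-gradient force = Coriolis force):
V_g = (1/(fρ)) |∂P/∂n| = 1.92×10⁻³ / (7.07×10⁻⁵ × 0.977) = 27.7 m/s
Converting: 27.7 m/s × 1.944 = 53.9 knots

53.9 knots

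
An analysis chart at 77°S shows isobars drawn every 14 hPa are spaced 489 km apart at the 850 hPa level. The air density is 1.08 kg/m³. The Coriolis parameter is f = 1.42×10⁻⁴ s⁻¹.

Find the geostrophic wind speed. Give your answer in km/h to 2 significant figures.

67 km/h

Pressure gradient: |∂P/∂n| = 1400 Pa / 489000 m = 2.86×10⁻³ Pa/m
Geostrophic balance (pressure-gradient force = Coriolis force):
V_g = (1/(fρ)) |∂P/∂n| = 2.86×10⁻³ / (1.42×10⁻⁴ × 1.08) = 18.7 m/s
Converting: 18.7 m/s × 3.6 = 67 km/h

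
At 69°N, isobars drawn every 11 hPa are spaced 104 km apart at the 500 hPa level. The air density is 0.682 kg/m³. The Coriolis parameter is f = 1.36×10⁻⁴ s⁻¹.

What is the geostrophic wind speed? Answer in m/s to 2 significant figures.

110 m/s

Pressure gradient: |∂P/∂n| = 1100 Pa / 104000 m = 1.06×10⁻² Pa/m
Geostrophic balance (pressure-gradient force = Coriolis force):
V_g = (1/(fρ)) |∂P/∂n| = 1.06×10⁻² / (1.36×10⁻⁴ × 0.682) = 114 m/s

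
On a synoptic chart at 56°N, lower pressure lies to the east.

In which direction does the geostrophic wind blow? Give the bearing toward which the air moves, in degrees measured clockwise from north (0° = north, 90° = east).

The pressure-gradient force points toward the east (bearing 090°).
Geostrophic balance: in the Northern Hemisphere the Coriolis force deflects motion to the right, so the geostrophic wind blows 90° to the right of the pressure-gradient force (low pressure on the left).
Rotating 090° by 90° clockwise gives 180° — the wind blows toward the south.

180°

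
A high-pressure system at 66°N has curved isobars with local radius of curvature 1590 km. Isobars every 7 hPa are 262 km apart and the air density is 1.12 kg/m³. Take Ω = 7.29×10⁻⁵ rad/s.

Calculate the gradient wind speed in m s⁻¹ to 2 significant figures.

Coriolis parameter at 66°N:
f = 2Ω sin φ = 2 × 7.29×10⁻⁵ × sin 66° = 1.33×10⁻⁴ s⁻¹
Pressure gradient: |∂P/∂n| = 700 Pa / 262000 m = 2.67×10⁻³ Pa/m
Geostrophic speed: V_g = |∂P/∂n|/(fρ) = 2.67×10⁻³/(1.33×10⁻⁴ × 1.12) = 17.9 m/s
Around a high, pressure-gradient force acts outward with centrifugal, so Coriolis balances both:
fV = (1/ρ)|∂P/∂n| + V²/R  →  V² − fR·V + fR·V_g = 0
With fR = 1.33×10⁻⁴ × 1590×10³ m = 212 m/s:
V = [fR − √((fR)² − 4 fR V_g)]/2 = [212 − √(212² − 4×212×17.9)]/2 = 19.8 m/s
Supergeostrophic (V > V_g = 17.9 m/s), as expected around a high.

20 m s⁻¹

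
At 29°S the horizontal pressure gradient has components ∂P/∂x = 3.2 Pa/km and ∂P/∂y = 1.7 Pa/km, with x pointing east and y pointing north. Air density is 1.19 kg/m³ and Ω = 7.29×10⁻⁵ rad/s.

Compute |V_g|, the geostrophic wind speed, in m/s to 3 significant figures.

Coriolis parameter at 29°S:
f = 2Ω sin φ = 2 × 7.29×10⁻⁵ × sin 29° = 7.07×10⁻⁵ s⁻¹
In the Southern Hemisphere f is negative: f = −7.07×10⁻⁵ s⁻¹.
Component geostrophic relations (x east, y north):
u_g = −(1/(fρ)) ∂P/∂y,  v_g = (1/(fρ)) ∂P/∂x
u_g = −(1.7×10⁻³)/(−7.07×10⁻⁵ × 1.19) = 20.2 m/s;  v_g = (3.2×10⁻³)/(−7.07×10⁻⁵ × 1.19) = −38.0 m/s
|V_g| = √(u_g² + v_g²) = 43.1 m/s

43.1 m/s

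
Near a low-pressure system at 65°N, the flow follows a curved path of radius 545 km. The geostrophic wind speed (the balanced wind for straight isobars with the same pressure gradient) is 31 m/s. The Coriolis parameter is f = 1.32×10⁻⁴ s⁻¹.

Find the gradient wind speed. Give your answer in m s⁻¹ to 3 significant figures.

Around a low, centrifugal force acts outward with Coriolis, so pressure-gradient force balances both:
(1/ρ)|∂P/∂n| = fV + V²/R  →  V² + fR·V − fR·V_g = 0
With fR = 1.32×10⁻⁴ × 545×10³ m = 71.9 m/s:
V = [−fR + √((fR)² + 4 fR V_g)]/2 = [−71.9 + √(71.9² + 4×71.9×31)]/2 = 23.4 m/s
Subgeostrophic (V < V_g = 31 m/s), as expected around a low.

23.4 m s⁻¹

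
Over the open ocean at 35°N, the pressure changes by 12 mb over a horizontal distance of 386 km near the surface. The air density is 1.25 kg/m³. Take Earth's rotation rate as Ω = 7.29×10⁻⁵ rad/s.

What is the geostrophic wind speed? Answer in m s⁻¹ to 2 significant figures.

Coriolis parameter at 35°N:
f = 2Ω sin φ = 2 × 7.29×10⁻⁵ × sin 35° = 8.36×10⁻⁵ s⁻¹
Pressure gradient: |∂P/∂n| = 1200 Pa / 386000 m = 3.11×10⁻³ Pa/m
Geostrophic balance (pressure-gradient force = Coriolis force):
V_g = (1/(fρ)) |∂P/∂n| = 3.11×10⁻³ / (8.36×10⁻⁵ × 1.25) = 29.7 m/s

30 m s⁻¹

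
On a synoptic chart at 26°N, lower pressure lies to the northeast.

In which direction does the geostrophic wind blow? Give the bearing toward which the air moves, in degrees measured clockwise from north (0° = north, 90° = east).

The pressure-gradient force points toward the northeast (bearing 045°).
Geostrophic balance: in the Northern Hemisphere the Coriolis force deflects motion to the right, so the geostrophic wind blows 90° to the right of the pressure-gradient force (low pressure on the left).
Rotating 045° by 90° clockwise gives 135° — the wind blows toward the southeast.

135°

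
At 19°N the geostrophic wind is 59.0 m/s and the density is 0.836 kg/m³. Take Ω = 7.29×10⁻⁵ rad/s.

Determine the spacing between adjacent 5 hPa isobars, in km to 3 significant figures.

Coriolis parameter at 19°N:
f = 2Ω sin φ = 2 × 7.29×10⁻⁵ × sin 19° = 4.75×10⁻⁵ s⁻¹
Geostrophic balance rearranged: |∂P/∂n| = f ρ V_g
|∂P/∂n| = 4.75×10⁻⁵ × 0.836 × 59.0 = 2.34×10⁻³ Pa/m
Isobar spacing: Δn = ΔP/|∂P/∂n| = 500 Pa / 2.34×10⁻³ Pa/m = 213556 m ≈ 214 km

214 km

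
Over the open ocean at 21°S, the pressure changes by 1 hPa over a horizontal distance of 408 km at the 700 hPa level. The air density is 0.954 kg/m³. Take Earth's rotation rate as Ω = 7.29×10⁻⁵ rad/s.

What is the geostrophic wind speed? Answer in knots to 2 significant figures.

Coriolis parameter at 21°S:
f = 2Ω sin φ = 2 × 7.29×10⁻⁵ × sin 21° = 5.23×10⁻⁵ s⁻¹
Pressure gradient: |∂P/∂n| = 100 Pa / 408000 m = 2.45×10⁻⁴ Pa/m
Geostrophic balance (pressure-gradient force = Coriolis force):
V_g = (1/(fρ)) |∂P/∂n| = 2.45×10⁻⁴ / (5.23×10⁻⁵ × 0.954) = 4.92 m/s
Converting: 4.92 m/s × 1.944 = 9.6 knots

9.6 knots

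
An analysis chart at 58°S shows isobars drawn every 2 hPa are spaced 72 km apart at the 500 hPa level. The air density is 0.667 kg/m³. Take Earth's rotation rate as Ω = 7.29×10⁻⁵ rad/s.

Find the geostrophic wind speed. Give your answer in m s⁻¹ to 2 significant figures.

Coriolis parameter at 58°S:
f = 2Ω sin φ = 2 × 7.29×10⁻⁵ × sin 58° = 1.24×10⁻⁴ s⁻¹
Pressure gradient: |∂P/∂n| = 200 Pa / 72000 m = 2.78×10⁻³ Pa/m
Geostrophic balance (pressure-gradient force = Coriolis force):
V_g = (1/(fρ)) |∂P/∂n| = 2.78×10⁻³ / (1.24×10⁻⁴ × 0.667) = 33.7 m/s

34 m s⁻¹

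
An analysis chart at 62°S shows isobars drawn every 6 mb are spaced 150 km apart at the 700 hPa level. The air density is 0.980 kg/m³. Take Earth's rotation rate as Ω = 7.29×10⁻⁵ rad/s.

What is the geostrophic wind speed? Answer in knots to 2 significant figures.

62 knots

Coriolis parameter at 62°S:
f = 2Ω sin φ = 2 × 7.29×10⁻⁵ × sin 62° = 1.29×10⁻⁴ s⁻¹
Pressure gradient: |∂P/∂n| = 600 Pa / 150000 m = 4.00×10⁻³ Pa/m
Geostrophic balance (pressure-gradient force = Coriolis force):
V_g = (1/(fρ)) |∂P/∂n| = 4.00×10⁻³ / (1.29×10⁻⁴ × 0.980) = 31.7 m/s
Converting: 31.7 m/s × 1.944 = 62 knots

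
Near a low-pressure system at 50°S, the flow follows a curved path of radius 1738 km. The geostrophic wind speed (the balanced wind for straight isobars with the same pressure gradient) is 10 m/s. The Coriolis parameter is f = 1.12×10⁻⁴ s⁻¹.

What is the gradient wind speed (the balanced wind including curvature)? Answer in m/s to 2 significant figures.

9.5 m/s

Around a low, centrifugal force acts outward with Coriolis, so pressure-gradient force balances both:
(1/ρ)|∂P/∂n| = fV + V²/R  →  V² + fR·V − fR·V_g = 0
With fR = 1.12×10⁻⁴ × 1738×10³ m = 195 m/s:
V = [−fR + √((fR)² + 4 fR V_g)]/2 = [−195 + √(195² + 4×195×10)]/2 = 9.53 m/s
Subgeostrophic (V < V_g = 10 m/s), as expected around a low.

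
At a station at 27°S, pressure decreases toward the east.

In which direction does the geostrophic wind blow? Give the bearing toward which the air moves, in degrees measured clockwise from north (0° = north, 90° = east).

000°

The pressure-gradient force points toward the east (bearing 090°).
Geostrophic balance: in the Southern Hemisphere the Coriolis force deflects motion to the left, so the geostrophic wind blows 90° to the left of the pressure-gradient force (low pressure on the right).
Rotating 090° by 90° counterclockwise gives 000° — the wind blows toward the north.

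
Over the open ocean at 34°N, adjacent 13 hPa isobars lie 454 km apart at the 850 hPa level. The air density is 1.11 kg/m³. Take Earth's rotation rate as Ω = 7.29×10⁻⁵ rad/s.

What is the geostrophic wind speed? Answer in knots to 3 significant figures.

Coriolis parameter at 34°N:
f = 2Ω sin φ = 2 × 7.29×10⁻⁵ × sin 34° = 8.15×10⁻⁵ s⁻¹
Pressure gradient: |∂P/∂n| = 1300 Pa / 454000 m = 2.86×10⁻³ Pa/m
Geostrophic balance (pressure-gradient force = Coriolis force):
V_g = (1/(fρ)) |∂P/∂n| = 2.86×10⁻³ / (8.15×10⁻⁵ × 1.11) = 31.6 m/s
Converting: 31.6 m/s × 1.944 = 61.5 knots

61.5 knots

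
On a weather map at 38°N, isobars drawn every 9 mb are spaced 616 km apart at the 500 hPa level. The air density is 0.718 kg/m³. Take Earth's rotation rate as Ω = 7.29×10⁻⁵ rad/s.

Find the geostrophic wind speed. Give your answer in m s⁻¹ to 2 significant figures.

23 m s⁻¹

Coriolis parameter at 38°N:
f = 2Ω sin φ = 2 × 7.29×10⁻⁵ × sin 38° = 8.98×10⁻⁵ s⁻¹
Pressure gradient: |∂P/∂n| = 900 Pa / 616000 m = 1.46×10⁻³ Pa/m
Geostrophic balance (pressure-gradient force = Coriolis force):
V_g = (1/(fρ)) |∂P/∂n| = 1.46×10⁻³ / (8.98×10⁻⁵ × 0.718) = 22.7 m/s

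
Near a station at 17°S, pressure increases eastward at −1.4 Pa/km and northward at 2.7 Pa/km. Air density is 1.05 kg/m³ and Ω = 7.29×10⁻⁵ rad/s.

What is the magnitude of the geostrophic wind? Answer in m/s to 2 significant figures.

68 m/s

Coriolis parameter at 17°S:
f = 2Ω sin φ = 2 × 7.29×10⁻⁵ × sin 17° = 4.26×10⁻⁵ s⁻¹
In the Southern Hemisphere f is negative: f = −4.26×10⁻⁵ s⁻¹.
Component geostrophic relations (x east, y north):
u_g = −(1/(fρ)) ∂P/∂y,  v_g = (1/(fρ)) ∂P/∂x
u_g = −(2.7×10⁻³)/(−4.26×10⁻⁵ × 1.05) = 60.3 m/s;  v_g = (−1.4×10⁻³)/(−4.26×10⁻⁵ × 1.05) = 31.3 m/s
|V_g| = √(u_g² + v_g²) = 67.9 m/s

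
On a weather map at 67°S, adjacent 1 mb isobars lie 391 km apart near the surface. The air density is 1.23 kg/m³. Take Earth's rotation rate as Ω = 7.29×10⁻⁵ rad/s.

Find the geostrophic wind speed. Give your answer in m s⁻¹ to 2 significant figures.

Coriolis parameter at 67°S:
f = 2Ω sin φ = 2 × 7.29×10⁻⁵ × sin 67° = 1.34×10⁻⁴ s⁻¹
Pressure gradient: |∂P/∂n| = 100 Pa / 391000 m = 2.56×10⁻⁴ Pa/m
Geostrophic balance (pressure-gradient force = Coriolis force):
V_g = (1/(fρ)) |∂P/∂n| = 2.56×10⁻⁴ / (1.34×10⁻⁴ × 1.23) = 1.55 m/s

1.5 m s⁻¹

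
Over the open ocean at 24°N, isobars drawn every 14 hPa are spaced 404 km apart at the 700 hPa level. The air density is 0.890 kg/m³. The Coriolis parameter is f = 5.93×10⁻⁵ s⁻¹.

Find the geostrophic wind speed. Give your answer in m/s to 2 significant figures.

66 m/s

Pressure gradient: |∂P/∂n| = 1400 Pa / 404000 m = 3.47×10⁻³ Pa/m
Geostrophic balance (pressure-gradient force = Coriolis force):
V_g = (1/(fρ)) |∂P/∂n| = 3.47×10⁻³ / (5.93×10⁻⁵ × 0.890) = 65.7 m/s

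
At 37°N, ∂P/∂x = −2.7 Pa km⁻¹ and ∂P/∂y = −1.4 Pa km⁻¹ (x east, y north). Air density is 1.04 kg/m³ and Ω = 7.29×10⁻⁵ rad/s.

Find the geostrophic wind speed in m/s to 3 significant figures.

33.3 m/s

Coriolis parameter at 37°N:
f = 2Ω sin φ = 2 × 7.29×10⁻⁵ × sin 37° = 8.77×10⁻⁵ s⁻¹
Component geostrophic relations (x east, y north):
u_g = −(1/(fρ)) ∂P/∂y,  v_g = (1/(fρ)) ∂P/∂x
u_g = −(−1.4×10⁻³)/(8.77×10⁻⁵ × 1.04) = 15.3 m/s;  v_g = (−2.7×10⁻³)/(8.77×10⁻⁵ × 1.04) = −29.6 m/s
|V_g| = √(u_g² + v_g²) = 33.3 m/s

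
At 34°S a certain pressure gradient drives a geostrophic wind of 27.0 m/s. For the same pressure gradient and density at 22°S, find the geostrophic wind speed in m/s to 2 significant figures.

With the same pressure gradient and density, V_g ∝ 1/f ∝ 1/sin φ.
V₂ = V₁ · sin φ₁ / sin φ₂ = 27.0 × sin 34° / sin 22°
V₂ = 27.0 × 0.5592/0.3746 = 40 m/s

40 m/s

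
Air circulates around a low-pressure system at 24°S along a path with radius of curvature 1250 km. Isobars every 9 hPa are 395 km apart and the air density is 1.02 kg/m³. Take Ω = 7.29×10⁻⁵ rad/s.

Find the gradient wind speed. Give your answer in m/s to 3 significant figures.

27.5 m/s

Coriolis parameter at 24°S:
f = 2Ω sin φ = 2 × 7.29×10⁻⁵ × sin 24° = 5.93×10⁻⁵ s⁻¹
Pressure gradient: |∂P/∂n| = 900 Pa / 395000 m = 2.28×10⁻³ Pa/m
Geostrophic speed: V_g = |∂P/∂n|/(fρ) = 2.28×10⁻³/(5.93×10⁻⁵ × 1.02) = 37.7 m/s
Around a low, centrifugal force acts outward with Coriolis, so pressure-gradient force balances both:
(1/ρ)|∂P/∂n| = fV + V²/R  →  V² + fR·V − fR·V_g = 0
With fR = 5.93×10⁻⁵ × 1250×10³ m = 74.1 m/s:
V = [−fR + √((fR)² + 4 fR V_g)]/2 = [−74.1 + √(74.1² + 4×74.1×37.7)]/2 = 27.5 m/s
Subgeostrophic (V < V_g = 37.7 m/s), as expected around a low.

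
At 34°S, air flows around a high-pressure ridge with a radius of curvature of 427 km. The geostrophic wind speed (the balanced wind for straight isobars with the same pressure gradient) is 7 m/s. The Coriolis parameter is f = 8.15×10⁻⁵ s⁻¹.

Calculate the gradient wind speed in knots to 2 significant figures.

19 knots

Around a high, pressure-gradient force acts outward with centrifugal, so Coriolis balances both:
fV = (1/ρ)|∂P/∂n| + V²/R  →  V² − fR·V + fR·V_g = 0
With fR = 8.15×10⁻⁵ × 427×10³ m = 34.8 m/s:
V = [fR − √((fR)² − 4 fR V_g)]/2 = [34.8 − √(34.8² − 4×34.8×7)]/2 = 9.71 m/s
Supergeostrophic (V > V_g = 7 m/s), as expected around a high.
Converting: 9.71 m/s × 1.944 = 19 knots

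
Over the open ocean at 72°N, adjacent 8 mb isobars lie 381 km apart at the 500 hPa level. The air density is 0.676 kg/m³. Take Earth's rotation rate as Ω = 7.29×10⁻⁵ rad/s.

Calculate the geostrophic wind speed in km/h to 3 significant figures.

80.6 km/h

Coriolis parameter at 72°N:
f = 2Ω sin φ = 2 × 7.29×10⁻⁵ × sin 72° = 1.39×10⁻⁴ s⁻¹
Pressure gradient: |∂P/∂n| = 800 Pa / 381000 m = 2.10×10⁻³ Pa/m
Geostrophic balance (pressure-gradient force = Coriolis force):
V_g = (1/(fρ)) |∂P/∂n| = 2.10×10⁻³ / (1.39×10⁻⁴ × 0.676) = 22.4 m/s
Converting: 22.4 m/s × 3.6 = 80.6 km/h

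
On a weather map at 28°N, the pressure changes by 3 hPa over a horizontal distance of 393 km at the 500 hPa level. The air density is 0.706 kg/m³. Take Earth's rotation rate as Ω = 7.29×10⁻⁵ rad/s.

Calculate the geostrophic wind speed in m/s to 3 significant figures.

Coriolis parameter at 28°N:
f = 2Ω sin φ = 2 × 7.29×10⁻⁵ × sin 28° = 6.84×10⁻⁵ s⁻¹
Pressure gradient: |∂P/∂n| = 300 Pa / 393000 m = 7.63×10⁻⁴ Pa/m
Geostrophic balance (pressure-gradient force = Coriolis force):
V_g = (1/(fρ)) |∂P/∂n| = 7.63×10⁻⁴ / (6.84×10⁻⁵ × 0.706) = 15.8 m/s

15.8 m/s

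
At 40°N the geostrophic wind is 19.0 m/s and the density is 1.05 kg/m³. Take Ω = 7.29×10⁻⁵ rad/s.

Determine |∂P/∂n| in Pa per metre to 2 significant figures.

1.9×10⁻³ Pa/m

Coriolis parameter at 40°N:
f = 2Ω sin φ = 2 × 7.29×10⁻⁵ × sin 40° = 9.37×10⁻⁵ s⁻¹
Geostrophic balance rearranged: |∂P/∂n| = f ρ V_g
|∂P/∂n| = 9.37×10⁻⁵ × 1.05 × 19.0 = 1.87×10⁻³ Pa/m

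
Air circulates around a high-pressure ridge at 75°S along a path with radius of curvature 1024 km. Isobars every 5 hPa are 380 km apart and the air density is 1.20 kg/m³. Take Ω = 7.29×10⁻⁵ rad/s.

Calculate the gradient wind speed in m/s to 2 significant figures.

8.3 m/s

Coriolis parameter at 75°S:
f = 2Ω sin φ = 2 × 7.29×10⁻⁵ × sin 75° = 1.41×10⁻⁴ s⁻¹
Pressure gradient: |∂P/∂n| = 500 Pa / 380000 m = 1.32×10⁻³ Pa/m
Geostrophic speed: V_g = |∂P/∂n|/(fρ) = 1.32×10⁻³/(1.41×10⁻⁴ × 1.20) = 7.79 m/s
Around a high, pressure-gradient force acts outward with centrifugal, so Coriolis balances both:
fV = (1/ρ)|∂P/∂n| + V²/R  →  V² − fR·V + fR·V_g = 0
With fR = 1.41×10⁻⁴ × 1024×10³ m = 144 m/s:
V = [fR − √((fR)² − 4 fR V_g)]/2 = [144 − √(144² − 4×144×7.79)]/2 = 8.26 m/s
Supergeostrophic (V > V_g = 7.79 m/s), as expected around a high.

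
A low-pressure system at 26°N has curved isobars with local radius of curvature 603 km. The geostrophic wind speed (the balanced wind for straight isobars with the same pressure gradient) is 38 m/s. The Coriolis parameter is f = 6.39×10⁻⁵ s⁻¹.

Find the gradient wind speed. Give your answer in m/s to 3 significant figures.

Around a low, centrifugal force acts outward with Coriolis, so pressure-gradient force balances both:
(1/ρ)|∂P/∂n| = fV + V²/R  →  V² + fR·V − fR·V_g = 0
With fR = 6.39×10⁻⁵ × 603×10³ m = 38.5 m/s:
V = [−fR + √((fR)² + 4 fR V_g)]/2 = [−38.5 + √(38.5² + 4×38.5×38)]/2 = 23.6 m/s
Subgeostrophic (V < V_g = 38 m/s), as expected around a low.

23.6 m/s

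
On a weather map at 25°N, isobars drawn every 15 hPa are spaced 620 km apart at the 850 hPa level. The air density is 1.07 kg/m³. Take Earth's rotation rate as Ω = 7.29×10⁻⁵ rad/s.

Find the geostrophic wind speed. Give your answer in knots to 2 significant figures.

71 knots

Coriolis parameter at 25°N:
f = 2Ω sin φ = 2 × 7.29×10⁻⁵ × sin 25° = 6.16×10⁻⁵ s⁻¹
Pressure gradient: |∂P/∂n| = 1500 Pa / 620000 m = 2.42×10⁻³ Pa/m
Geostrophic balance (pressure-gradient force = Coriolis force):
V_g = (1/(fρ)) |∂P/∂n| = 2.42×10⁻³ / (6.16×10⁻⁵ × 1.07) = 36.7 m/s
Converting: 36.7 m/s × 1.944 = 71 knots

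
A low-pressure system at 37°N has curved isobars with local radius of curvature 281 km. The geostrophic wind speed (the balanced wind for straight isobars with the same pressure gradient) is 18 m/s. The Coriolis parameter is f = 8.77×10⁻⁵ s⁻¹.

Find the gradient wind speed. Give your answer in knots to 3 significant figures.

Around a low, centrifugal force acts outward with Coriolis, so pressure-gradient force balances both:
(1/ρ)|∂P/∂n| = fV + V²/R  →  V² + fR·V − fR·V_g = 0
With fR = 8.77×10⁻⁵ × 281×10³ m = 24.6 m/s:
V = [−fR + √((fR)² + 4 fR V_g)]/2 = [−24.6 + √(24.6² + 4×24.6×18)]/2 = 12.1 m/s
Subgeostrophic (V < V_g = 18 m/s), as expected around a low.
Converting: 12.1 m/s × 1.944 = 23.5 knots

23.5 knots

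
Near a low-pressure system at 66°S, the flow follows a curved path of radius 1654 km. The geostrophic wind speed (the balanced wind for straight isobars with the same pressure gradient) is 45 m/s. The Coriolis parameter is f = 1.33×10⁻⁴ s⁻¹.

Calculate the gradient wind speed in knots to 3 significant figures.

74.5 knots

Around a low, centrifugal force acts outward with Coriolis, so pressure-gradient force balances both:
(1/ρ)|∂P/∂n| = fV + V²/R  →  V² + fR·V − fR·V_g = 0
With fR = 1.33×10⁻⁴ × 1654×10³ m = 220 m/s:
V = [−fR + √((fR)² + 4 fR V_g)]/2 = [−220 + √(220² + 4×220×45)]/2 = 38.3 m/s
Subgeostrophic (V < V_g = 45 m/s), as expected around a low.
Converting: 38.3 m/s × 1.944 = 74.5 knots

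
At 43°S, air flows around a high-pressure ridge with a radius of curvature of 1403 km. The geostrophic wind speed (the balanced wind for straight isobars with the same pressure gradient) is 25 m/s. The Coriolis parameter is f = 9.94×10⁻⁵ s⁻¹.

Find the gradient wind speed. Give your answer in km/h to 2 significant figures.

120 km/h

Around a high, pressure-gradient force acts outward with centrifugal, so Coriolis balances both:
fV = (1/ρ)|∂P/∂n| + V²/R  →  V² − fR·V + fR·V_g = 0
With fR = 9.94×10⁻⁵ × 1403×10³ m = 139 m/s:
V = [fR − √((fR)² − 4 fR V_g)]/2 = [139 − √(139² − 4×139×25)]/2 = 32.6 m/s
Supergeostrophic (V > V_g = 25 m/s), as expected around a high.
Converting: 32.6 m/s × 3.6 = 120 km/h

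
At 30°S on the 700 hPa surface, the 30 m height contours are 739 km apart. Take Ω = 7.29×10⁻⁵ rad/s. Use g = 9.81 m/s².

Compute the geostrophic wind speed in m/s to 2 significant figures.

5.5 m/s

Coriolis parameter at 30°S:
f = 2Ω sin φ = 2 × 7.29×10⁻⁵ × sin 30° = 7.29×10⁻⁵ s⁻¹
Height gradient: |∂Z/∂n| = 30 m / 739000 m = 4.06×10⁻⁵
On a pressure surface, geostrophic balance gives V_g = (g/f)|∂Z/∂n|:
V_g = 9.81 × 4.06×10⁻⁵ / 7.29×10⁻⁵ = 5.46 m/s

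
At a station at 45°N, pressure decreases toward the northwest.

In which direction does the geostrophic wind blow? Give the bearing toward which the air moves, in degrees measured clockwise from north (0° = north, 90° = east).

The pressure-gradient force points toward the northwest (bearing 315°).
Geostrophic balance: in the Northern Hemisphere the Coriolis force deflects motion to the right, so the geostrophic wind blows 90° to the right of the pressure-gradient force (low pressure on the left).
Rotating 315° by 90° clockwise gives 045° — the wind blows toward the northeast.

045°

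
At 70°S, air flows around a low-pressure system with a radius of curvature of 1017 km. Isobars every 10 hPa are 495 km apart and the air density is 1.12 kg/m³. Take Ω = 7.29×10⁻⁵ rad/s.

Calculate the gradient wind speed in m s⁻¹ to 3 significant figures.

12.1 m s⁻¹

Coriolis parameter at 70°S:
f = 2Ω sin φ = 2 × 7.29×10⁻⁵ × sin 70° = 1.37×10⁻⁴ s⁻¹
Pressure gradient: |∂P/∂n| = 1000 Pa / 495000 m = 2.02×10⁻³ Pa/m
Geostrophic speed: V_g = |∂P/∂n|/(fρ) = 2.02×10⁻³/(1.37×10⁻⁴ × 1.12) = 13.2 m/s
Around a low, centrifugal force acts outward with Coriolis, so pressure-gradient force balances both:
(1/ρ)|∂P/∂n| = fV + V²/R  →  V² + fR·V − fR·V_g = 0
With fR = 1.37×10⁻⁴ × 1017×10³ m = 139 m/s:
V = [−fR + √((fR)² + 4 fR V_g)]/2 = [−139 + √(139² + 4×139×13.2)]/2 = 12.1 m/s
Subgeostrophic (V < V_g = 13.2 m/s), as expected around a low.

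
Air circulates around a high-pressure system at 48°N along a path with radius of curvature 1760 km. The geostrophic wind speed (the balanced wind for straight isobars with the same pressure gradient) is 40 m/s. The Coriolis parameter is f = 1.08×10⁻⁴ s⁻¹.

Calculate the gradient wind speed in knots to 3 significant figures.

Around a high, pressure-gradient force acts outward with centrifugal, so Coriolis balances both:
fV = (1/ρ)|∂P/∂n| + V²/R  →  V² − fR·V + fR·V_g = 0
With fR = 1.08×10⁻⁴ × 1760×10³ m = 190 m/s:
V = [fR − √((fR)² − 4 fR V_g)]/2 = [190 − √(190² − 4×190×40)]/2 = 57.2 m/s
Supergeostrophic (V > V_g = 40 m/s), as expected around a high.
Converting: 57.2 m/s × 1.944 = 111 knots

111 knots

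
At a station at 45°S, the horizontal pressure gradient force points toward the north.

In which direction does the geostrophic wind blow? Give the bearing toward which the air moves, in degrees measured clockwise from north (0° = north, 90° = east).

270°

The pressure-gradient force points toward the north (bearing 000°).
Geostrophic balance: in the Southern Hemisphere the Coriolis force deflects motion to the left, so the geostrophic wind blows 90° to the left of the pressure-gradient force (low pressure on the right).
Rotating 000° by 90° counterclockwise gives 270° — the wind blows toward the west.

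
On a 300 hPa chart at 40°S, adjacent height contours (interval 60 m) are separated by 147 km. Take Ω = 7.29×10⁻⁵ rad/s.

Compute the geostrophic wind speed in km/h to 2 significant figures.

150 km/h

Coriolis parameter at 40°S:
f = 2Ω sin φ = 2 × 7.29×10⁻⁵ × sin 40° = 9.37×10⁻⁵ s⁻¹
Height gradient: |∂Z/∂n| = 60 m / 147000 m = 4.08×10⁻⁴
On a pressure surface, geostrophic balance gives V_g = (g/f)|∂Z/∂n|:
V_g = 9.81 × 4.08×10⁻⁴ / 9.37×10⁻⁵ = 42.7 m/s
Converting: 42.7 m/s × 3.6 = 150 km/h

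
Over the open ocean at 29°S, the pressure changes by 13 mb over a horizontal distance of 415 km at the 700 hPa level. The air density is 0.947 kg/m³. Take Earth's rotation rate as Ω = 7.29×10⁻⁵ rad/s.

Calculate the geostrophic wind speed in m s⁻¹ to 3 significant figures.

Coriolis parameter at 29°S:
f = 2Ω sin φ = 2 × 7.29×10⁻⁵ × sin 29° = 7.07×10⁻⁵ s⁻¹
Pressure gradient: |∂P/∂n| = 1300 Pa / 415000 m = 3.13×10⁻³ Pa/m
Geostrophic balance (pressure-gradient force = Coriolis force):
V_g = (1/(fρ)) |∂P/∂n| = 3.13×10⁻³ / (7.07×10⁻⁵ × 0.947) = 46.8 m/s

46.8 m s⁻¹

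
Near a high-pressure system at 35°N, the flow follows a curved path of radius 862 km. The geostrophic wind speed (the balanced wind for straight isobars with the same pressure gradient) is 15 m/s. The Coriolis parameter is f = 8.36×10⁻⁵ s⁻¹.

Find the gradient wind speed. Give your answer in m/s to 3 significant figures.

21.3 m/s

Around a high, pressure-gradient force acts outward with centrifugal, so Coriolis balances both:
fV = (1/ρ)|∂P/∂n| + V²/R  →  V² − fR·V + fR·V_g = 0
With fR = 8.36×10⁻⁵ × 862×10³ m = 72.1 m/s:
V = [fR − √((fR)² − 4 fR V_g)]/2 = [72.1 − √(72.1² − 4×72.1×15)]/2 = 21.3 m/s
Supergeostrophic (V > V_g = 15 m/s), as expected around a high.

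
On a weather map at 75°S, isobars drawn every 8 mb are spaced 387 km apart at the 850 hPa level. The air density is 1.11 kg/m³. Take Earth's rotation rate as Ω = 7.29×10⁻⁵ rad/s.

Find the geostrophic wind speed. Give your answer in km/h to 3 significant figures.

47.6 km/h

Coriolis parameter at 75°S:
f = 2Ω sin φ = 2 × 7.29×10⁻⁵ × sin 75° = 1.41×10⁻⁴ s⁻¹
Pressure gradient: |∂P/∂n| = 800 Pa / 387000 m = 2.07×10⁻³ Pa/m
Geostrophic balance (pressure-gradient force = Coriolis force):
V_g = (1/(fρ)) |∂P/∂n| = 2.07×10⁻³ / (1.41×10⁻⁴ × 1.11) = 13.2 m/s
Converting: 13.2 m/s × 3.6 = 47.6 km/h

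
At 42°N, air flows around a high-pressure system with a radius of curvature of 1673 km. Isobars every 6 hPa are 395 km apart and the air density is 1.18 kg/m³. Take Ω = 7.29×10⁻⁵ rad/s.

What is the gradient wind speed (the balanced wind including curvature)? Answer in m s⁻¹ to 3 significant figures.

Coriolis parameter at 42°N:
f = 2Ω sin φ = 2 × 7.29×10⁻⁵ × sin 42° = 9.76×10⁻⁵ s⁻¹
Pressure gradient: |∂P/∂n| = 600 Pa / 395000 m = 1.52×10⁻³ Pa/m
Geostrophic speed: V_g = |∂P/∂n|/(fρ) = 1.52×10⁻³/(9.76×10⁻⁵ × 1.18) = 13.2 m/s
Around a high, pressure-gradient force acts outward with centrifugal, so Coriolis balances both:
fV = (1/ρ)|∂P/∂n| + V²/R  →  V² − fR·V + fR·V_g = 0
With fR = 9.76×10⁻⁵ × 1673×10³ m = 163 m/s:
V = [fR − √((fR)² − 4 fR V_g)]/2 = [163 − √(163² − 4×163×13.2)]/2 = 14.5 m/s
Supergeostrophic (V > V_g = 13.2 m/s), as expected around a high.

14.5 m s⁻¹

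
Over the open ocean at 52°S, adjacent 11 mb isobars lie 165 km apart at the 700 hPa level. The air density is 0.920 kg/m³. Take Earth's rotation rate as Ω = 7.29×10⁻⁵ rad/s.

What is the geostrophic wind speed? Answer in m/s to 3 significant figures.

63.1 m/s

Coriolis parameter at 52°S:
f = 2Ω sin φ = 2 × 7.29×10⁻⁵ × sin 52° = 1.15×10⁻⁴ s⁻¹
Pressure gradient: |∂P/∂n| = 1100 Pa / 165000 m = 6.67×10⁻³ Pa/m
Geostrophic balance (pressure-gradient force = Coriolis force):
V_g = (1/(fρ)) |∂P/∂n| = 6.67×10⁻³ / (1.15×10⁻⁴ × 0.920) = 63.1 m/s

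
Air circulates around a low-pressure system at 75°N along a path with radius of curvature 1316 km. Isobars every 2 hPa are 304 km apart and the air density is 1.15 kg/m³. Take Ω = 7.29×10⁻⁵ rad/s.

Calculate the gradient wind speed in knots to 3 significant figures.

Coriolis parameter at 75°N:
f = 2Ω sin φ = 2 × 7.29×10⁻⁵ × sin 75° = 1.41×10⁻⁴ s⁻¹
Pressure gradient: |∂P/∂n| = 200 Pa / 304000 m = 6.58×10⁻⁴ Pa/m
Geostrophic speed: V_g = |∂P/∂n|/(fρ) = 6.58×10⁻⁴/(1.41×10⁻⁴ × 1.15) = 4.06 m/s
Around a low, centrifugal force acts outward with Coriolis, so pressure-gradient force balances both:
(1/ρ)|∂P/∂n| = fV + V²/R  →  V² + fR·V − fR·V_g = 0
With fR = 1.41×10⁻⁴ × 1316×10³ m = 185 m/s:
V = [−fR + √((fR)² + 4 fR V_g)]/2 = [−185 + √(185² + 4×185×4.06)]/2 = 3.98 m/s
Subgeostrophic (V < V_g = 4.06 m/s), as expected around a low.
Converting: 3.98 m/s × 1.944 = 7.73 knots

7.73 knots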